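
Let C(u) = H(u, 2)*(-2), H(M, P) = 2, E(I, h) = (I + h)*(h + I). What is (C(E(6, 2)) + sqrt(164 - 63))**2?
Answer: (4 - sqrt(101))**2 ≈ 36.601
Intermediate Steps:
E(I, h) = (I + h)**2 (E(I, h) = (I + h)*(I + h) = (I + h)**2)
C(u) = -4 (C(u) = 2*(-2) = -4)
(C(E(6, 2)) + sqrt(164 - 63))**2 = (-4 + sqrt(164 - 63))**2 = (-4 + sqrt(101))**2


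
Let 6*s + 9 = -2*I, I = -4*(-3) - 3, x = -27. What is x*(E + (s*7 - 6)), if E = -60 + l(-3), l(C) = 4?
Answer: 5049/2 ≈ 2524.5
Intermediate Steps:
I = 9 (I = 12 - 3 = 9)
s = -9/2 (s = -3/2 + (-2*9)/6 = -3/2 + (1/6)*(-18) = -3/2 - 3 = -9/2 ≈ -4.5000)
E = -56 (E = -60 + 4 = -56)
x*(E + (s*7 - 6)) = -27*(-56 + (-9/2*7 - 6)) = -27*(-56 + (-63/2 - 6)) = -27*(-56 - 75/2) = -27*(-187/2) = 5049/2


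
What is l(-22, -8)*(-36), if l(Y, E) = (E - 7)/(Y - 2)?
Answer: -45/2 ≈ -22.500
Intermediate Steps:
l(Y, E) = (-7 + E)/(-2 + Y)
l(-22, -8)*(-36) = ((-7 - 8)/(-2 - 22))*(-36) = (-15/(-24))*(-36) = -1/24*(-15)*(-36) = (5/8)*(-36) = -45/2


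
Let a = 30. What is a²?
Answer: 900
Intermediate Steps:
a² = 30² = 900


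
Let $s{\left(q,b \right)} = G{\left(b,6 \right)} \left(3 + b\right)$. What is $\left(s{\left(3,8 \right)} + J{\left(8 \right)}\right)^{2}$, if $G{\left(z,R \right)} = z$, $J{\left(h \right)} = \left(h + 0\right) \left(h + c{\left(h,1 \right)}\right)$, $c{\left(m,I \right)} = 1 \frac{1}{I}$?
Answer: $25600$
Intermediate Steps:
$c{\left(m,I \right)} = \frac{1}{I}$
$J{\left(h \right)} = h \left(1 + h\right)$ ($J{\left(h \right)} = \left(h + 0\right) \left(h + 1^{-1}\right) = h \left(h + 1\right) = h \left(1 + h\right)$)
$s{\left(q,b \right)} = b \left(3 + b\right)$
$\left(s{\left(3,8 \right)} + J{\left(8 \right)}\right)^{2} = \left(8 \left(3 + 8\right) + 8 \left(1 + 8\right)\right)^{2} = \left(8 \cdot 11 + 8 \cdot 9\right)^{2} = \left(88 + 72\right)^{2} = 160^{2} = 25600$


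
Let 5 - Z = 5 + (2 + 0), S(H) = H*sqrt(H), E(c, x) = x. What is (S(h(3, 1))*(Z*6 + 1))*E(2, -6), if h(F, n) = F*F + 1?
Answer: 660*sqrt(10) ≈ 2087.1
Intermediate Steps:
h(F, n) = 1 + F**2 (h(F, n) = F**2 + 1 = 1 + F**2)
S(H) = H**(3/2)
Z = -2 (Z = 5 - (5 + (2 + 0)) = 5 - (5 + 2) = 5 - 1*7 = 5 - 7 = -2)
(S(h(3, 1))*(Z*6 + 1))*E(2, -6) = ((1 + 3**2)**(3/2)*(-2*6 + 1))*(-6) = ((1 + 9)**(3/2)*(-12 + 1))*(-6) = (10**(3/2)*(-11))*(-6) = ((10*sqrt(10))*(-11))*(-6) = -110*sqrt(10)*(-6) = 660*sqrt(10)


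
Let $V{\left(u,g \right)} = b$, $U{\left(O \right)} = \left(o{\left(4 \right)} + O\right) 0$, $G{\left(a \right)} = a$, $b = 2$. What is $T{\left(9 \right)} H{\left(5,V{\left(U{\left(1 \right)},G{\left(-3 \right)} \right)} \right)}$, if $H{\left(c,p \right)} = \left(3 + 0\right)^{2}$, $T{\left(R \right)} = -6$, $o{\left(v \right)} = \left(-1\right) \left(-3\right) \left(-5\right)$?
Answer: $-54$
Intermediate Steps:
$o{\left(v \right)} = -15$ ($o{\left(v \right)} = 3 \left(-5\right) = -15$)
$U{\left(O \right)} = 0$ ($U{\left(O \right)} = \left(-15 + O\right) 0 = 0$)
$V{\left(u,g \right)} = 2$
$H{\left(c,p \right)} = 9$ ($H{\left(c,p \right)} = 3^{2} = 9$)
$T{\left(9 \right)} H{\left(5,V{\left(U{\left(1 \right)},G{\left(-3 \right)} \right)} \right)} = \left(-6\right) 9 = -54$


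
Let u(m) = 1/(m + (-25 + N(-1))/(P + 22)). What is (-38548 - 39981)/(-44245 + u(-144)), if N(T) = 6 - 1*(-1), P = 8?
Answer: 56776467/31989140 ≈ 1.7749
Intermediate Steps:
N(T) = 7 (N(T) = 6 + 1 = 7)
u(m) = 1/(-⅗ + m) (u(m) = 1/(m + (-25 + 7)/(8 + 22)) = 1/(m - 18/30) = 1/(m - 18*1/30) = 1/(m - ⅗) = 1/(-⅗ + m))
(-38548 - 39981)/(-44245 + u(-144)) = (-38548 - 39981)/(-44245 + 5/(-3 + 5*(-144))) = -78529/(-44245 + 5/(-3 - 720)) = -78529/(-44245 + 5/(-723)) = -78529/(-44245 + 5*(-1/723)) = -78529/(-44245 - 5/723) = -78529/(-31989140/723) = -78529*(-723/31989140) = 56776467/31989140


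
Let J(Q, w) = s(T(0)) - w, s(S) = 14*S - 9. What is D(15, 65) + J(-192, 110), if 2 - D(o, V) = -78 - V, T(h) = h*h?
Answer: 26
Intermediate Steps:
T(h) = h²
D(o, V) = 80 + V (D(o, V) = 2 - (-78 - V) = 2 + (78 + V) = 80 + V)
s(S) = -9 + 14*S
J(Q, w) = -9 - w (J(Q, w) = (-9 + 14*0²) - w = (-9 + 14*0) - w = (-9 + 0) - w = -9 - w)
D(15, 65) + J(-192, 110) = (80 + 65) + (-9 - 1*110) = 145 + (-9 - 110) = 145 - 119 = 26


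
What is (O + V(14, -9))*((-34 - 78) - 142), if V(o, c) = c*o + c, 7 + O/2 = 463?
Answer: -197358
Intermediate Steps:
O = 912 (O = -14 + 2*463 = -14 + 926 = 912)
V(o, c) = c + c*o
(O + V(14, -9))*((-34 - 78) - 142) = (912 - 9*(1 + 14))*((-34 - 78) - 142) = (912 - 9*15)*(-112 - 142) = (912 - 135)*(-254) = 777*(-254) = -197358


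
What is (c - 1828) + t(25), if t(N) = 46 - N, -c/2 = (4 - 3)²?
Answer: -1809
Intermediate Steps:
c = -2 (c = -2*(4 - 3)² = -2*1² = -2*1 = -2)
(c - 1828) + t(25) = (-2 - 1828) + (46 - 1*25) = -1830 + (46 - 25) = -1830 + 21 = -1809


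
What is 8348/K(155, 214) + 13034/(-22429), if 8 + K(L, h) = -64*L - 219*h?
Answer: -463745144/636916313 ≈ -0.72811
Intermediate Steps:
K(L, h) = -8 - 219*h - 64*L (K(L, h) = -8 + (-64*L - 219*h) = -8 + (-219*h - 64*L) = -8 - 219*h - 64*L)
8348/K(155, 214) + 13034/(-22429) = 8348/(-8 - 219*214 - 64*155) + 13034/(-22429) = 8348/(-8 - 46866 - 9920) + 13034*(-1/22429) = 8348/(-56794) - 13034/22429 = 8348*(-1/56794) - 13034/22429 = -4174/28397 - 13034/22429 = -463745144/636916313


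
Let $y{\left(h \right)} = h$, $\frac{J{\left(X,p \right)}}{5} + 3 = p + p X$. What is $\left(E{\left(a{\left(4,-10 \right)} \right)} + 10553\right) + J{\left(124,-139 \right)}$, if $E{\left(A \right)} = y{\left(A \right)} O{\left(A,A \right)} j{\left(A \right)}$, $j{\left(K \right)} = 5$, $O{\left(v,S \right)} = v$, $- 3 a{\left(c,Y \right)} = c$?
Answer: $- \frac{686953}{9} \approx -76328.0$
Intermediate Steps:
$J{\left(X,p \right)} = -15 + 5 p + 5 X p$ ($J{\left(X,p \right)} = -15 + 5 \left(p + p X\right) = -15 + 5 \left(p + X p\right) = -15 + \left(5 p + 5 X p\right) = -15 + 5 p + 5 X p$)
$a{\left(c,Y \right)} = - \frac{c}{3}$
$E{\left(A \right)} = 5 A^{2}$ ($E{\left(A \right)} = A A 5 = A^{2} \cdot 5 = 5 A^{2}$)
$\left(E{\left(a{\left(4,-10 \right)} \right)} + 10553\right) + J{\left(124,-139 \right)} = \left(5 \left(\left(- \frac{1}{3}\right) 4\right)^{2} + 10553\right) + \left(-15 + 5 \left(-139\right) + 5 \cdot 124 \left(-139\right)\right) = \left(5 \left(- \frac{4}{3}\right)^{2} + 10553\right) - 86890 = \left(5 \cdot \frac{16}{9} + 10553\right) - 86890 = \left(\frac{80}{9} + 10553\right) - 86890 = \frac{95057}{9} - 86890 = - \frac{686953}{9}$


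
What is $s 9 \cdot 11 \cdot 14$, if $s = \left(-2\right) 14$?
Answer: $-38808$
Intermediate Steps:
$s = -28$
$s 9 \cdot 11 \cdot 14 = - 28 \cdot 9 \cdot 11 \cdot 14 = - 28 \cdot 99 \cdot 14 = \left(-28\right) 1386 = -38808$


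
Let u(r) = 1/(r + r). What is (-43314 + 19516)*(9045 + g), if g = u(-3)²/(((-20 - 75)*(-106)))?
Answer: -39016742478499/181260 ≈ -2.1525e+8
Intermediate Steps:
u(r) = 1/(2*r)
g = 1/362520 (g = ((½)/(-3))²/(((-20 - 75)*(-106))) = ((½)*(-⅓))²/((-95*(-106))) = (-⅙)²/10070 = (1/36)*(1/10070) = 1/362520 ≈ 2.7585e-6)
(-43314 + 19516)*(9045 + g) = (-43314 + 19516)*(9045 + 1/362520) = -23798*3278993401/362520 = -39016742478499/181260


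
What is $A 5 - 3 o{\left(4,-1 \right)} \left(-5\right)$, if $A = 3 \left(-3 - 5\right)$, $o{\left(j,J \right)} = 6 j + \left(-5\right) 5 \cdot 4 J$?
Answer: $-223200$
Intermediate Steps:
$o{\left(j,J \right)} = - 100 J + 6 j$ ($o{\left(j,J \right)} = 6 j + \left(-25\right) 4 J = 6 j - 100 J = - 100 J + 6 j$)
$A = -24$ ($A = 3 \left(-8\right) = -24$)
$A 5 - 3 o{\left(4,-1 \right)} \left(-5\right) = \left(-24\right) 5 - 3 \left(\left(-100\right) \left(-1\right) + 6 \cdot 4\right) \left(-5\right) = - 120 - 3 \left(100 + 24\right) \left(-5\right) = - 120 \left(-3\right) 124 \left(-5\right) = - 120 \left(\left(-372\right) \left(-5\right)\right) = \left(-120\right) 1860 = -223200$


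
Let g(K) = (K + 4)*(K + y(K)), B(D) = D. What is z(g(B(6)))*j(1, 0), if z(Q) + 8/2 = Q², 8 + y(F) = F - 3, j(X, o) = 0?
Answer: 0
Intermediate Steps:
y(F) = -11 + F (y(F) = -8 + (F - 3) = -8 + (-3 + F) = -11 + F)
g(K) = (-11 + 2*K)*(4 + K) (g(K) = (K + 4)*(K + (-11 + K)) = (4 + K)*(-11 + 2*K) = (-11 + 2*K)*(4 + K))
z(Q) = -4 + Q²
z(g(B(6)))*j(1, 0) = (-4 + (-44 - 3*6 + 2*6²)²)*0 = (-4 + (-44 - 18 + 2*36)²)*0 = (-4 + (-44 - 18 + 72)²)*0 = (-4 + 10²)*0 = (-4 + 100)*0 = 96*0 = 0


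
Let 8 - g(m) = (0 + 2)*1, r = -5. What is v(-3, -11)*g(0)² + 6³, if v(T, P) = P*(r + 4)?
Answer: 612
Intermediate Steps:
g(m) = 6 (g(m) = 8 - (0 + 2) = 8 - 2 = 6)
v(T, P) = -P (v(T, P) = P*(-5 + 4) = P*(-1) = -P)
v(-3, -11)*g(0)² + 6³ = -1*(-11)*6² + 6³ = 11*36 + 216 = 396 + 216 = 612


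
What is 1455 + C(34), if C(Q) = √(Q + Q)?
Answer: 1455 + 2*√17 ≈ 1463.2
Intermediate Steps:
C(Q) = √2*√Q (C(Q) = √(2*Q) = √2*√Q)
1455 + C(34) = 1455 + √2*√34 = 1455 + 2*√17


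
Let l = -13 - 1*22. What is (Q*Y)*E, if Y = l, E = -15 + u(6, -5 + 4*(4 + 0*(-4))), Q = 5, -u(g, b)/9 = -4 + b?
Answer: 13650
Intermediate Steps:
u(g, b) = 36 - 9*b (u(g, b) = -9*(-4 + b) = 36 - 9*b)
l = -35 (l = -13 - 22 = -35)
E = -78 (E = -15 + (36 - 9*(-5 + 4*(4 + 0*(-4)))) = -15 + (36 - 9*(-5 + 4*(4 + 0))) = -15 + (36 - 9*(-5 + 4*4)) = -15 + (36 - 9*(-5 + 16)) = -15 + (36 - 9*11) = -15 + (36 - 99) = -15 - 63 = -78)
Y = -35
(Q*Y)*E = (5*(-35))*(-78) = -175*(-78) = 13650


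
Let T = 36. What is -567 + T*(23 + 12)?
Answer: 693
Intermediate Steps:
-567 + T*(23 + 12) = -567 + 36*(23 + 12) = -567 + 36*35 = -567 + 1260 = 693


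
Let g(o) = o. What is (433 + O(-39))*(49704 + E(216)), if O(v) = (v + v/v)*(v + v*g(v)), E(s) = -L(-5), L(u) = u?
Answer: -2777888047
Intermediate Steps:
E(s) = 5 (E(s) = -1*(-5) = 5)
O(v) = (1 + v)*(v + v²) (O(v) = (v + v/v)*(v + v*v) = (v + 1)*(v + v²) = (1 + v)*(v + v²))
(433 + O(-39))*(49704 + E(216)) = (433 - 39*(1 + (-39)² + 2*(-39)))*(49704 + 5) = (433 - 39*(1 + 1521 - 78))*49709 = (433 - 39*1444)*49709 = (433 - 56316)*49709 = -55883*49709 = -2777888047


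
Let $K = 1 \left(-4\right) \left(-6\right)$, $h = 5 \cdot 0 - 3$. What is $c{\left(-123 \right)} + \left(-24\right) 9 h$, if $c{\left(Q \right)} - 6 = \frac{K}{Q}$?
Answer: $\frac{26806}{41} \approx 653.8$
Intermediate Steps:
$h = -3$ ($h = 0 - 3 = -3$)
$K = 24$ ($K = \left(-4\right) \left(-6\right) = 24$)
$c{\left(Q \right)} = 6 + \frac{24}{Q}$
$c{\left(-123 \right)} + \left(-24\right) 9 h = \left(6 + \frac{24}{-123}\right) + \left(-24\right) 9 \left(-3\right) = \left(6 + 24 \left(- \frac{1}{123}\right)\right) - -648 = \left(6 - \frac{8}{41}\right) + 648 = \frac{238}{41} + 648 = \frac{26806}{41}$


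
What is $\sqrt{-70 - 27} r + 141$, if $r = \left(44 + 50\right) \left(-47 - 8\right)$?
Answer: $141 - 5170 i \sqrt{97} \approx 141.0 - 50919.0 i$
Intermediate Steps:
$r = -5170$ ($r = 94 \left(-55\right) = -5170$)
$\sqrt{-70 - 27} r + 141 = \sqrt{-70 - 27} \left(-5170\right) + 141 = \sqrt{-97} \left(-5170\right) + 141 = i \sqrt{97} \left(-5170\right) + 141 = - 5170 i \sqrt{97} + 141 = 141 - 5170 i \sqrt{97}$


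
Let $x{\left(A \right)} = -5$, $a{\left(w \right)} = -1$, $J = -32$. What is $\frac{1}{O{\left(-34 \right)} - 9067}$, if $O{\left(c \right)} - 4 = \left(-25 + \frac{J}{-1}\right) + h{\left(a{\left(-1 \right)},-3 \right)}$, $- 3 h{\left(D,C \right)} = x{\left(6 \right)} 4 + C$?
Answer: $- \frac{3}{27145} \approx -0.00011052$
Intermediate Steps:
$h{\left(D,C \right)} = \frac{20}{3} - \frac{C}{3}$ ($h{\left(D,C \right)} = - \frac{\left(-5\right) 4 + C}{3} = - \frac{-20 + C}{3} = \frac{20}{3} - \frac{C}{3}$)
$O{\left(c \right)} = \frac{56}{3}$ ($O{\left(c \right)} = 4 + \left(\left(-25 - \frac{32}{-1}\right) + \left(\frac{20}{3} - -1\right)\right) = 4 + \left(\left(-25 - -32\right) + \left(\frac{20}{3} + 1\right)\right) = 4 + \left(\left(-25 + 32\right) + \frac{23}{3}\right) = 4 + \left(7 + \frac{23}{3}\right) = 4 + \frac{44}{3} = \frac{56}{3}$)
$\frac{1}{O{\left(-34 \right)} - 9067} = \frac{1}{\frac{56}{3} - 9067} = \frac{1}{- \frac{27145}{3}} = - \frac{3}{27145}$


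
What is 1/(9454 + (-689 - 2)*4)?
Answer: 1/6690 ≈ 0.00014948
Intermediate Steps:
1/(9454 + (-689 - 2)*4) = 1/(9454 - 691*4) = 1/(9454 - 2764) = 1/6690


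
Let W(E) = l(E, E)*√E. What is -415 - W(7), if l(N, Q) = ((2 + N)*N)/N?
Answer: -415 - 9*√7 ≈ -438.81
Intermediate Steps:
l(N, Q) = 2 + N (l(N, Q) = (N*(2 + N))/N = 2 + N)
W(E) = √E*(2 + E) (W(E) = (2 + E)*√E = √E*(2 + E))
-415 - W(7) = -415 - √7*(2 + 7) = -415 - √7*9 = -415 - 9*√7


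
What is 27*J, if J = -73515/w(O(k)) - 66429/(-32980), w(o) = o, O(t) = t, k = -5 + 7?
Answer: -32729289867/32980 ≈ -9.9240e+5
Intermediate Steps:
k = 2
J = -1212195921/32980 (J = -73515/2 - 66429/(-32980) = -73515*1/2 - 66429*(-1/32980) = -73515/2 + 66429/32980 = -1212195921/32980 ≈ -36756.)
27*J = 27*(-1212195921/32980) = -32729289867/32980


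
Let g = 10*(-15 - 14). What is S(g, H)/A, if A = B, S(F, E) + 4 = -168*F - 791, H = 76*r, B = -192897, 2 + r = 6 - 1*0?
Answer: -5325/21433 ≈ -0.24845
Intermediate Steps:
r = 4 (r = -2 + (6 - 1*0) = -2 + (6 + 0) = -2 + 6 = 4)
g = -290 (g = 10*(-29) = -290)
H = 304 (H = 76*4 = 304)
S(F, E) = -795 - 168*F (S(F, E) = -4 + (-168*F - 791) = -4 + (-791 - 168*F) = -795 - 168*F)
A = -192897
S(g, H)/A = (-795 - 168*(-290))/(-192897) = (-795 + 48720)*(-1/192897) = 47925*(-1/192897) = -5325/21433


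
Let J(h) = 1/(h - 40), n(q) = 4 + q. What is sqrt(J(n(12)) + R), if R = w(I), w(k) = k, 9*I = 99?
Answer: sqrt(1578)/12 ≈ 3.3103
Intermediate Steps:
I = 11 (I = (1/9)*99 = 11)
R = 11
J(h) = 1/(-40 + h)
sqrt(J(n(12)) + R) = sqrt(1/(-40 + (4 + 12)) + 11) = sqrt(1/(-40 + 16) + 11) = sqrt(1/(-24) + 11) = sqrt(-1/24 + 11) = sqrt(263/24) = sqrt(1578)/12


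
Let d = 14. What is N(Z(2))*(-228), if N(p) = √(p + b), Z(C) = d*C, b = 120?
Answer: -456*√37 ≈ -2773.7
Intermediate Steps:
Z(C) = 14*C
N(p) = √(120 + p) (N(p) = √(p + 120) = √(120 + p))
N(Z(2))*(-228) = √(120 + 14*2)*(-228) = √(120 + 28)*(-228) = √148*(-228) = (2*√37)*(-228) = -456*√37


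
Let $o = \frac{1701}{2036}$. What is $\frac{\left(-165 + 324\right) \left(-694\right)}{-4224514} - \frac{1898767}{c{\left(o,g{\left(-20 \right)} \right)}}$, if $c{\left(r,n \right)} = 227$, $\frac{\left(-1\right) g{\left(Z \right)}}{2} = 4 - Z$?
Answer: $- \frac{4010671362848}{479482339} \approx -8364.6$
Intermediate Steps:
$g{\left(Z \right)} = -8 + 2 Z$ ($g{\left(Z \right)} = - 2 \left(4 - Z\right) = -8 + 2 Z$)
$o = \frac{1701}{2036}$ ($o = 1701 \cdot \frac{1}{2036} = \frac{1701}{2036} \approx 0.83546$)
$\frac{\left(-165 + 324\right) \left(-694\right)}{-4224514} - \frac{1898767}{c{\left(o,g{\left(-20 \right)} \right)}} = \frac{\left(-165 + 324\right) \left(-694\right)}{-4224514} - \frac{1898767}{227} = 159 \left(-694\right) \left(- \frac{1}{4224514}\right) - \frac{1898767}{227} = \left(-110346\right) \left(- \frac{1}{4224514}\right) - \frac{1898767}{227} = \frac{55173}{2112257} - \frac{1898767}{227} = - \frac{4010671362848}{479482339}$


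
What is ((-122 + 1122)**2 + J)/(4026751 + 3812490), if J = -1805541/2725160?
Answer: 2725158194459/21363186003560 ≈ 0.12756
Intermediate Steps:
J = -1805541/2725160 (J = -1805541*1/2725160 = -1805541/2725160 ≈ -0.66255)
((-122 + 1122)**2 + J)/(4026751 + 3812490) = ((-122 + 1122)**2 - 1805541/2725160)/(4026751 + 3812490) = (1000**2 - 1805541/2725160)/7839241 = (1000000 - 1805541/2725160)*(1/7839241) = (2725158194459/2725160)*(1/7839241) = 2725158194459/21363186003560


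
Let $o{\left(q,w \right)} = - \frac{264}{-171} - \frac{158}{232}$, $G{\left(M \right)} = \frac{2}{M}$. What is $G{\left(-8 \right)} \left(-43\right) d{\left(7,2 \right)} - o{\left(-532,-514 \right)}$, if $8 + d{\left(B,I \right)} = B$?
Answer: $- \frac{19196}{1653} \approx -11.613$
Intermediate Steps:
$o{\left(q,w \right)} = \frac{5705}{6612}$ ($o{\left(q,w \right)} = \left(-264\right) \left(- \frac{1}{171}\right) - \frac{79}{116} = \frac{88}{57} - \frac{79}{116} = \frac{5705}{6612}$)
$d{\left(B,I \right)} = -8 + B$
$G{\left(-8 \right)} \left(-43\right) d{\left(7,2 \right)} - o{\left(-532,-514 \right)} = \frac{2}{-8} \left(-43\right) \left(-8 + 7\right) - \frac{5705}{6612} = 2 \left(- \frac{1}{8}\right) \left(-43\right) \left(-1\right) - \frac{5705}{6612} = \left(- \frac{1}{4}\right) \left(-43\right) \left(-1\right) - \frac{5705}{6612} = \frac{43}{4} \left(-1\right) - \frac{5705}{6612} = - \frac{43}{4} - \frac{5705}{6612} = - \frac{19196}{1653}$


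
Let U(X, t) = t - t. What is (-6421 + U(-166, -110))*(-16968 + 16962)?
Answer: 38526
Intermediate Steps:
U(X, t) = 0
(-6421 + U(-166, -110))*(-16968 + 16962) = (-6421 + 0)*(-16968 + 16962) = -6421*(-6) = 38526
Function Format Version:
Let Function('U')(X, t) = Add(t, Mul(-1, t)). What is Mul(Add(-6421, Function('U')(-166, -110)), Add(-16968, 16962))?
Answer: 38526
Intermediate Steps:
Function('U')(X, t) = 0
Mul(Add(-6421, Function('U')(-166, -110)), Add(-16968, 16962)) = Mul(Add(-6421, 0), Add(-16968, 16962)) = Mul(-6421, -6) = 38526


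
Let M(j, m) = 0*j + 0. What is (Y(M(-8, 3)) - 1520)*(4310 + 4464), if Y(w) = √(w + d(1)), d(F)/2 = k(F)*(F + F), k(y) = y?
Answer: -13318932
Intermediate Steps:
M(j, m) = 0 (M(j, m) = 0 + 0 = 0)
d(F) = 4*F² (d(F) = 2*(F*(F + F)) = 2*(F*(2*F)) = 2*(2*F²) = 4*F²)
Y(w) = √(4 + w) (Y(w) = √(w + 4*1²) = √(w + 4*1) = √(w + 4) = √(4 + w))
(Y(M(-8, 3)) - 1520)*(4310 + 4464) = (√(4 + 0) - 1520)*(4310 + 4464) = (√4 - 1520)*8774 = (2 - 1520)*8774 = -1518*8774 = -13318932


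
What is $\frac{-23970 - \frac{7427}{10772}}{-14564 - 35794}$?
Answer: $\frac{258212267}{542456376} \approx 0.47601$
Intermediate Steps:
$\frac{-23970 - \frac{7427}{10772}}{-14564 - 35794} = \frac{-23970 - \frac{7427}{10772}}{-50358} = \left(-23970 - \frac{7427}{10772}\right) \left(- \frac{1}{50358}\right) = \left(- \frac{258212267}{10772}\right) \left(- \frac{1}{50358}\right) = \frac{258212267}{542456376}$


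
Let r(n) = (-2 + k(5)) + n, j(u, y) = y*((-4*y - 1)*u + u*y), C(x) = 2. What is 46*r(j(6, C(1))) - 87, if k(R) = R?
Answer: -3813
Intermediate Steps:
j(u, y) = y*(u*y + u*(-1 - 4*y)) (j(u, y) = y*((-1 - 4*y)*u + u*y) = y*(u*(-1 - 4*y) + u*y) = y*(u*y + u*(-1 - 4*y)))
r(n) = 3 + n (r(n) = (-2 + 5) + n = 3 + n)
46*r(j(6, C(1))) - 87 = 46*(3 - 1*6*2*(1 + 3*2)) - 87 = 46*(3 - 1*6*2*(1 + 6)) - 87 = 46*(3 - 1*6*2*7) - 87 = 46*(3 - 84) - 87 = 46*(-81) - 87 = -3726 - 87 = -3813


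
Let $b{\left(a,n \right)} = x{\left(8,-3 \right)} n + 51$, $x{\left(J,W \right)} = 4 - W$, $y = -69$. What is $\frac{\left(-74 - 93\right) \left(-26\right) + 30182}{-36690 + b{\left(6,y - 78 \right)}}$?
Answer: $- \frac{2877}{3139} \approx -0.91653$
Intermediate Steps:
$b{\left(a,n \right)} = 51 + 7 n$ ($b{\left(a,n \right)} = \left(4 - -3\right) n + 51 = \left(4 + 3\right) n + 51 = 7 n + 51 = 51 + 7 n$)
$\frac{\left(-74 - 93\right) \left(-26\right) + 30182}{-36690 + b{\left(6,y - 78 \right)}} = \frac{\left(-74 - 93\right) \left(-26\right) + 30182}{-36690 + \left(51 + 7 \left(-69 - 78\right)\right)} = \frac{\left(-167\right) \left(-26\right) + 30182}{-36690 + \left(51 + 7 \left(-147\right)\right)} = \frac{4342 + 30182}{-36690 + \left(51 - 1029\right)} = \frac{34524}{-36690 - 978} = \frac{34524}{-37668} = 34524 \left(- \frac{1}{37668}\right) = - \frac{2877}{3139}$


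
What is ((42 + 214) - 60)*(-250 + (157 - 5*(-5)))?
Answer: -13328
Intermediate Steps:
((42 + 214) - 60)*(-250 + (157 - 5*(-5))) = (256 - 60)*(-250 + (157 + 25)) = 196*(-250 + 182) = 196*(-68) = -13328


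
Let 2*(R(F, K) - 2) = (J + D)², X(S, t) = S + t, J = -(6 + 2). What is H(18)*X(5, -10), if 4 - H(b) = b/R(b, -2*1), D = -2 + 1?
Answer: -304/17 ≈ -17.882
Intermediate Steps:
J = -8 (J = -1*8 = -8)
D = -1
R(F, K) = 85/2 (R(F, K) = 2 + (-8 - 1)²/2 = 2 + (½)*(-9)² = 2 + (½)*81 = 2 + 81/2 = 85/2)
H(b) = 4 - 2*b/85 (H(b) = 4 - b/85/2 = 4 - b*2/85 = 4 - 2*b/85)
H(18)*X(5, -10) = (4 - 2/85*18)*(5 - 10) = (4 - 36/85)*(-5) = (304/85)*(-5) = -304/17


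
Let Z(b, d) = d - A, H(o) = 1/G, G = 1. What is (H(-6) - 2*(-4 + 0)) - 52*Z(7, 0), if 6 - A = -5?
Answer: 581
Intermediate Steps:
A = 11 (A = 6 - 1*(-5) = 6 + 5 = 11)
H(o) = 1 (H(o) = 1/1 = 1)
Z(b, d) = -11 + d (Z(b, d) = d - 1*11 = d - 11 = -11 + d)
(H(-6) - 2*(-4 + 0)) - 52*Z(7, 0) = (1 - 2*(-4 + 0)) - 52*(-11 + 0) = (1 - 2*(-4)) - 52*(-11) = (1 - 1*(-8)) + 572 = (1 + 8) + 572 = 9 + 572 = 581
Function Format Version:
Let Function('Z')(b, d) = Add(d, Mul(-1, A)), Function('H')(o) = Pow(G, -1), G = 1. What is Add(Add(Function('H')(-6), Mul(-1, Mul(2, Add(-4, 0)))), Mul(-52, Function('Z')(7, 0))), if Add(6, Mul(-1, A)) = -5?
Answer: 581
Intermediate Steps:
A = 11 (A = Add(6, Mul(-1, -5)) = Add(6, 5) = 11)
Function('H')(o) = 1 (Function('H')(o) = Pow(1, -1) = 1)
Function('Z')(b, d) = Add(-11, d) (Function('Z')(b, d) = Add(d, Mul(-1, 11)) = Add(d, -11) = Add(-11, d))
Add(Add(Function('H')(-6), Mul(-1, Mul(2, Add(-4, 0)))), Mul(-52, Function('Z')(7, 0))) = Add(Add(1, Mul(-1, Mul(2, Add(-4, 0)))), Mul(-52, Add(-11, 0))) = Add(Add(1, Mul(-1, Mul(2, -4))), Mul(-52, -11)) = Add(Add(1, Mul(-1, -8)), 572) = Add(Add(1, 8), 572) = Add(9, 572) = 581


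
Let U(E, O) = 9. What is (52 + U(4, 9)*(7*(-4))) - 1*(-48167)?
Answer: 47967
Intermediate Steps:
(52 + U(4, 9)*(7*(-4))) - 1*(-48167) = (52 + 9*(7*(-4))) - 1*(-48167) = (52 + 9*(-28)) + 48167 = (52 - 252) + 48167 = -200 + 48167 = 47967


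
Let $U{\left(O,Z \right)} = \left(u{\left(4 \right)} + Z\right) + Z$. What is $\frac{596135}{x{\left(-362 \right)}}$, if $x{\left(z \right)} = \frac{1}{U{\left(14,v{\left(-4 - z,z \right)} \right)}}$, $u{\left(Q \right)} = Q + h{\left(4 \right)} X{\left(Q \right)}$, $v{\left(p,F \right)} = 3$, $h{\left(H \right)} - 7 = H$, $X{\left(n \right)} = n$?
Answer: $32191290$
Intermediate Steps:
$h{\left(H \right)} = 7 + H$
$u{\left(Q \right)} = 12 Q$ ($u{\left(Q \right)} = Q + \left(7 + 4\right) Q = Q + 11 Q = 12 Q$)
$U{\left(O,Z \right)} = 48 + 2 Z$ ($U{\left(O,Z \right)} = \left(12 \cdot 4 + Z\right) + Z = \left(48 + Z\right) + Z = 48 + 2 Z$)
$x{\left(z \right)} = \frac{1}{54}$ ($x{\left(z \right)} = \frac{1}{48 + 2 \cdot 3} = \frac{1}{48 + 6} = \frac{1}{54}$)
$\frac{596135}{x{\left(-362 \right)}} = 596135 \frac{1}{\frac{1}{54}} = 596135 \cdot 54 = 32191290$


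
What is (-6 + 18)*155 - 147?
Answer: 1713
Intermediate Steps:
(-6 + 18)*155 - 147 = 12*155 - 147 = 1860 - 147 = 1713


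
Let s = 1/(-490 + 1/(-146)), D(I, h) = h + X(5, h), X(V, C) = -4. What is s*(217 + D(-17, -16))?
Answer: -28762/71541 ≈ -0.40204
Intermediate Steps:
D(I, h) = -4 + h (D(I, h) = h - 4 = -4 + h)
s = -146/71541 (s = 1/(-490 - 1/146) = 1/(-71541/146) = -146/71541 ≈ -0.0020408)
s*(217 + D(-17, -16)) = -146*(217 + (-4 - 16))/71541 = -146*(217 - 20)/71541 = -146/71541*197 = -28762/71541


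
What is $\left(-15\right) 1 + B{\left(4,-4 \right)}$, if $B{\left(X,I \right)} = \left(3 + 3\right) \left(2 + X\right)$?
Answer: $21$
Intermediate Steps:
$B{\left(X,I \right)} = 12 + 6 X$ ($B{\left(X,I \right)} = 6 \left(2 + X\right) = 12 + 6 X$)
$\left(-15\right) 1 + B{\left(4,-4 \right)} = \left(-15\right) 1 + \left(12 + 6 \cdot 4\right) = -15 + \left(12 + 24\right) = -15 + 36 = 21$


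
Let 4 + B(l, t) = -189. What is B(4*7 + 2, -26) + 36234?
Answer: 36041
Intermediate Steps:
B(l, t) = -193 (B(l, t) = -4 - 189 = -193)
B(4*7 + 2, -26) + 36234 = -193 + 36234 = 36041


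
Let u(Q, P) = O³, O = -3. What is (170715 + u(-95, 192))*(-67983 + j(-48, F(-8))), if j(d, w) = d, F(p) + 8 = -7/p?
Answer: -11612075328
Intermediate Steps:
F(p) = -8 - 7/p
u(Q, P) = -27 (u(Q, P) = (-3)³ = -27)
(170715 + u(-95, 192))*(-67983 + j(-48, F(-8))) = (170715 - 27)*(-67983 - 48) = 170688*(-68031) = -11612075328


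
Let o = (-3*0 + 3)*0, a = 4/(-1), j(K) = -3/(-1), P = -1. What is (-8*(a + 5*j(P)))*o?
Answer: 0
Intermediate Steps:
j(K) = 3 (j(K) = -3*(-1) = 3)
a = -4 (a = 4*(-1) = -4)
o = 0 (o = (0 + 3)*0 = 3*0 = 0)
(-8*(a + 5*j(P)))*o = -8*(-4 + 5*3)*0 = -8*(-4 + 15)*0 = -8*11*0 = -88*0 = 0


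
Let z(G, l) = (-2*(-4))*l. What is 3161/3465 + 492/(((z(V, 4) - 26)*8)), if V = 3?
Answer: 154709/13860 ≈ 11.162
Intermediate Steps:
z(G, l) = 8*l
3161/3465 + 492/(((z(V, 4) - 26)*8)) = 3161/3465 + 492/(((8*4 - 26)*8)) = 3161*(1/3465) + 492/(((32 - 26)*8)) = 3161/3465 + 492/((6*8)) = 3161/3465 + 492/48 = 3161/3465 + 492*(1/48) = 3161/3465 + 41/4 = 154709/13860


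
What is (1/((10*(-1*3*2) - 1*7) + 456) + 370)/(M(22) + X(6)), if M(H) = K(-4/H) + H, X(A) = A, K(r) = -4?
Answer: 47977/3112 ≈ 15.417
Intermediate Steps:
M(H) = -4 + H
(1/((10*(-1*3*2) - 1*7) + 456) + 370)/(M(22) + X(6)) = (1/((10*(-1*3*2) - 1*7) + 456) + 370)/((-4 + 22) + 6) = (1/((10*(-3*2) - 7) + 456) + 370)/(18 + 6) = (1/((10*(-6) - 7) + 456) + 370)/24 = (1/((-60 - 7) + 456) + 370)*(1/24) = (1/(-67 + 456) + 370)*(1/24) = (1/389 + 370)*(1/24) = (143931/389)*(1/24) = 47977/3112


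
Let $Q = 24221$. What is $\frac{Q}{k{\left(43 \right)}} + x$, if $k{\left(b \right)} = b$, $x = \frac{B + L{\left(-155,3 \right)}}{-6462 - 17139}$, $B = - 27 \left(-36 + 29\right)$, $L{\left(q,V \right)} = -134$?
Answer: $\frac{571637456}{1014843} \approx 563.28$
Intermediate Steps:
$B = 189$ ($B = \left(-27\right) \left(-7\right) = 189$)
$x = - \frac{55}{23601}$ ($x = \frac{189 - 134}{-6462 - 17139} = \frac{55}{-23601} = 55 \left(- \frac{1}{23601}\right) = - \frac{55}{23601} \approx -0.0023304$)
$\frac{Q}{k{\left(43 \right)}} + x = \frac{24221}{43} - \frac{55}{23601} = \frac{571637456}{1014843}$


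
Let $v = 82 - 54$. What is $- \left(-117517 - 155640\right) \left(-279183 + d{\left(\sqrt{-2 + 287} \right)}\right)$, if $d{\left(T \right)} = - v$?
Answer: $-76268439127$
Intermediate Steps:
$v = 28$ ($v = 82 - 54 = 28$)
$d{\left(T \right)} = -28$ ($d{\left(T \right)} = \left(-1\right) 28 = -28$)
$- \left(-117517 - 155640\right) \left(-279183 + d{\left(\sqrt{-2 + 287} \right)}\right) = - \left(-117517 - 155640\right) \left(-279183 - 28\right) = - \left(-273157\right) \left(-279211\right) = \left(-1\right) 76268439127 = -76268439127$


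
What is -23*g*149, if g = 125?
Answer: -428375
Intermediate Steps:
-23*g*149 = -23*125*149 = -2875*149 = -428375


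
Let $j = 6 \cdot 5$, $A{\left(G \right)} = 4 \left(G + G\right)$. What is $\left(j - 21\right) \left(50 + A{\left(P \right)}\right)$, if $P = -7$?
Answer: $-54$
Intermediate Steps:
$A{\left(G \right)} = 8 G$ ($A{\left(G \right)} = 4 \cdot 2 G = 8 G$)
$j = 30$
$\left(j - 21\right) \left(50 + A{\left(P \right)}\right) = \left(30 - 21\right) \left(50 + 8 \left(-7\right)\right) = 9 \left(50 - 56\right) = 9 \left(-6\right) = -54$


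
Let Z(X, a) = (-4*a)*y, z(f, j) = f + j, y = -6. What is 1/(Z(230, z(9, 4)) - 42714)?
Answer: -1/42402 ≈ -2.3584e-5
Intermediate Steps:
Z(X, a) = 24*a (Z(X, a) = -4*a*(-6) = 24*a)
1/(Z(230, z(9, 4)) - 42714) = 1/(24*(9 + 4) - 42714) = 1/(24*13 - 42714) = 1/(312 - 42714) = 1/(-42402) = -1/42402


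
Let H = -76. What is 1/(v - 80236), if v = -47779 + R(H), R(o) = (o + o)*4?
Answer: -1/128623 ≈ -7.7747e-6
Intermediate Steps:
R(o) = 8*o (R(o) = (2*o)*4 = 8*o)
v = -48387 (v = -47779 + 8*(-76) = -47779 - 608 = -48387)
1/(v - 80236) = 1/(-48387 - 80236) = 1/(-128623) = -1/128623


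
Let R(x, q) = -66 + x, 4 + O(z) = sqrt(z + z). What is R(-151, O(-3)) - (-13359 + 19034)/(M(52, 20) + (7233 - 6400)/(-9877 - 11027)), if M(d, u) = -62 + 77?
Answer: -186491959/312727 ≈ -596.34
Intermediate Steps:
O(z) = -4 + sqrt(2)*sqrt(z) (O(z) = -4 + sqrt(z + z) = -4 + sqrt(2*z) = -4 + sqrt(2)*sqrt(z))
M(d, u) = 15
R(-151, O(-3)) - (-13359 + 19034)/(M(52, 20) + (7233 - 6400)/(-9877 - 11027)) = (-66 - 151) - (-13359 + 19034)/(15 + (7233 - 6400)/(-9877 - 11027)) = -217 - 5675/(15 + 833/(-20904)) = -217 - 5675/(15 + 833*(-1/20904)) = -217 - 5675/(15 - 833/20904) = -217 - 5675/312727/20904 = -217 - 5675*20904/312727 = -217 - 1*118630200/312727 = -217 - 118630200/312727 = -186491959/312727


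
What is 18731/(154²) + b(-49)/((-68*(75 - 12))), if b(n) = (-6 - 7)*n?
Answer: 581576/907137 ≈ 0.64111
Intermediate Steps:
b(n) = -13*n
18731/(154²) + b(-49)/((-68*(75 - 12))) = 18731/(154²) + (-13*(-49))/((-68*(75 - 12))) = 18731/23716 + 637/((-68*63)) = 18731*(1/23716) + 637/(-4284) = 18731/23716 + 637*(-1/4284) = 18731/23716 - 91/612 = 581576/907137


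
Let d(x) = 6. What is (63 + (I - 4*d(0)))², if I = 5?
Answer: 1936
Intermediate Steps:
(63 + (I - 4*d(0)))² = (63 + (5 - 4*6))² = (63 + (5 - 24))² = (63 - 19)² = 44² = 1936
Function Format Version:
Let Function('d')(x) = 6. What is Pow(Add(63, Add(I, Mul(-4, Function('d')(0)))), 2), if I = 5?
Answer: 1936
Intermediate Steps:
Pow(Add(63, Add(I, Mul(-4, Function('d')(0)))), 2) = Pow(Add(63, Add(5, Mul(-4, 6))), 2) = Pow(Add(63, Add(5, -24)), 2) = Pow(Add(63, -19), 2) = Pow(44, 2) = 1936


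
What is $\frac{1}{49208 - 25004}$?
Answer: $\frac{1}{24204} \approx 4.1316 \cdot 10^{-5}$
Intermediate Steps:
$\frac{1}{49208 - 25004} = \frac{1}{24204}$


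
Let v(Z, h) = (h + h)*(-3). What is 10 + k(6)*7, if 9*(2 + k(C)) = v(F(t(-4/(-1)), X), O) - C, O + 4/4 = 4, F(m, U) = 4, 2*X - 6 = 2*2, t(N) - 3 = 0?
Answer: -68/3 ≈ -22.667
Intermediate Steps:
t(N) = 3 (t(N) = 3 + 0 = 3)
X = 5 (X = 3 + (2*2)/2 = 3 + (½)*4 = 3 + 2 = 5)
O = 3 (O = -1 + 4 = 3)
v(Z, h) = -6*h (v(Z, h) = (2*h)*(-3) = -6*h)
k(C) = -4 - C/9 (k(C) = -2 + (-6*3 - C)/9 = -2 + (-18 - C)/9 = -2 + (-2 - C/9) = -4 - C/9)
10 + k(6)*7 = 10 + (-4 - ⅑*6)*7 = 10 + (-4 - ⅔)*7 = 10 - 14/3*7 = 10 - 98/3 = -68/3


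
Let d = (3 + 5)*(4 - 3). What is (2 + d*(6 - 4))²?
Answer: 324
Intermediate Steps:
d = 8 (d = 8*1 = 8)
(2 + d*(6 - 4))² = (2 + 8*(6 - 4))² = (2 + 8*2)² = (2 + 16)² = 18² = 324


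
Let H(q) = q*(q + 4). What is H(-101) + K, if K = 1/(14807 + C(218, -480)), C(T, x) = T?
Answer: 147199926/15025 ≈ 9797.0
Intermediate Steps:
H(q) = q*(4 + q)
K = 1/15025 (K = 1/(14807 + 218) = 1/15025 ≈ 6.6556e-5)
H(-101) + K = -101*(4 - 101) + 1/15025 = -101*(-97) + 1/15025 = 9797 + 1/15025 = 147199926/15025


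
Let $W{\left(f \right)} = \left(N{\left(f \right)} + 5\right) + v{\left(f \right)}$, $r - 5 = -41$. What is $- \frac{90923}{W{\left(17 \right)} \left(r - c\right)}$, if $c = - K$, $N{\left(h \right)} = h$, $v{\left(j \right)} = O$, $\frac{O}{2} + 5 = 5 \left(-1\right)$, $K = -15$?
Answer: $\frac{90923}{102} \approx 891.4$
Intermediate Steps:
$r = -36$ ($r = 5 - 41 = -36$)
$O = -20$ ($O = -10 + 2 \cdot 5 \left(-1\right) = -10 + 2 \left(-5\right) = -10 - 10 = -20$)
$v{\left(j \right)} = -20$
$W{\left(f \right)} = -15 + f$ ($W{\left(f \right)} = \left(f + 5\right) - 20 = \left(5 + f\right) - 20 = -15 + f$)
$c = 15$ ($c = \left(-1\right) \left(-15\right) = 15$)
$- \frac{90923}{W{\left(17 \right)} \left(r - c\right)} = - \frac{90923}{\left(-15 + 17\right) \left(-36 - 15\right)} = - \frac{90923}{2 \left(-36 - 15\right)} = - \frac{90923}{2 \left(-51\right)} = - \frac{90923}{-102} = \left(-90923\right) \left(- \frac{1}{102}\right) = \frac{90923}{102}$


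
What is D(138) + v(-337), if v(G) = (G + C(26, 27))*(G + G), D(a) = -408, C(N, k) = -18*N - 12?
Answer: 550250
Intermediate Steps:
C(N, k) = -12 - 18*N
v(G) = 2*G*(-480 + G) (v(G) = (G + (-12 - 18*26))*(G + G) = (G + (-12 - 468))*(2*G) = (G - 480)*(2*G) = (-480 + G)*(2*G) = 2*G*(-480 + G))
D(138) + v(-337) = -408 + 2*(-337)*(-480 - 337) = -408 + 2*(-337)*(-817) = -408 + 550658 = 550250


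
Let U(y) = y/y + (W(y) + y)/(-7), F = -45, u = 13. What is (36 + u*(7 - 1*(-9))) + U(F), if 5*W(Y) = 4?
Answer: 8796/35 ≈ 251.31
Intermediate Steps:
W(Y) = ⅘ (W(Y) = (⅕)*4 = ⅘)
U(y) = 31/35 - y/7 (U(y) = y/y + (⅘ + y)/(-7) = 1 + (⅘ + y)*(-⅐) = 1 + (-4/35 - y/7) = 31/35 - y/7)
(36 + u*(7 - 1*(-9))) + U(F) = (36 + 13*(7 - 1*(-9))) + (31/35 - ⅐*(-45)) = (36 + 13*(7 + 9)) + (31/35 + 45/7) = (36 + 13*16) + 256/35 = (36 + 208) + 256/35 = 244 + 256/35 = 8796/35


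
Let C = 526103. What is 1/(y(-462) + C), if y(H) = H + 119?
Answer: 1/525760 ≈ 1.9020e-6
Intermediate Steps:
y(H) = 119 + H
1/(y(-462) + C) = 1/((119 - 462) + 526103) = 1/(-343 + 526103) = 1/525760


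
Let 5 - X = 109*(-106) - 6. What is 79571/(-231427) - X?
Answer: -2676532826/231427 ≈ -11565.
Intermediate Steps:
X = 11565 (X = 5 - (109*(-106) - 6) = 5 - (-11554 - 6) = 5 - 1*(-11560) = 5 + 11560 = 11565)
79571/(-231427) - X = 79571/(-231427) - 1*11565 = 79571*(-1/231427) - 11565 = -79571/231427 - 11565 = -2676532826/231427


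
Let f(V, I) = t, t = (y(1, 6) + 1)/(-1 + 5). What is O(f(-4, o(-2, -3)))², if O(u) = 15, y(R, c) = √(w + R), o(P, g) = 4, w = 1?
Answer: 225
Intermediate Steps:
y(R, c) = √(1 + R)
t = ¼ + √2/4 (t = (√(1 + 1) + 1)/(-1 + 5) = (√2 + 1)/4 = (1 + √2)*(¼) = ¼ + √2/4 ≈ 0.60355)
f(V, I) = ¼ + √2/4
O(f(-4, o(-2, -3)))² = 15² = 225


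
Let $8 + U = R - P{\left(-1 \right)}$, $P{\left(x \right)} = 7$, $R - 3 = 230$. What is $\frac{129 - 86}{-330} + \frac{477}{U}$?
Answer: $\frac{37009}{17985} \approx 2.0578$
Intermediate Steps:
$R = 233$ ($R = 3 + 230 = 233$)
$U = 218$ ($U = -8 + \left(233 - 7\right) = -8 + 226 = 218$)
$\frac{129 - 86}{-330} + \frac{477}{U} = \frac{129 - 86}{-330} + \frac{477}{218} = 43 \left(- \frac{1}{330}\right) + 477 \cdot \frac{1}{218} = - \frac{43}{330} + \frac{477}{218} = \frac{37009}{17985}$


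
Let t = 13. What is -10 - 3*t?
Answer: -49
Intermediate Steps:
-10 - 3*t = -10 - 3*13 = -10 - 39 = -49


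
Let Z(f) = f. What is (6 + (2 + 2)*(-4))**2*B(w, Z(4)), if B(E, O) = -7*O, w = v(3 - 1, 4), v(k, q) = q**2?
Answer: -2800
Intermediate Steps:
w = 16 (w = 4**2 = 16)
(6 + (2 + 2)*(-4))**2*B(w, Z(4)) = (6 + (2 + 2)*(-4))**2*(-7*4) = (6 + 4*(-4))**2*(-28) = (6 - 16)**2*(-28) = (-10)**2*(-28) = 100*(-28) = -2800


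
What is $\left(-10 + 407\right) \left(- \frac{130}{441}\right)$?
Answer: $- \frac{51610}{441} \approx -117.03$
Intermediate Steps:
$\left(-10 + 407\right) \left(- \frac{130}{441}\right) = 397 \left(\left(-130\right) \frac{1}{441}\right) = 397 \left(- \frac{130}{441}\right) = - \frac{51610}{441}$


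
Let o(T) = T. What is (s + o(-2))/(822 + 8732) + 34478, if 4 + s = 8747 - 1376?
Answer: 329410177/9554 ≈ 34479.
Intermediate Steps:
s = 7367 (s = -4 + (8747 - 1376) = -4 + 7371 = 7367)
(s + o(-2))/(822 + 8732) + 34478 = (7367 - 2)/(822 + 8732) + 34478 = 7365/9554 + 34478 = 329410177/9554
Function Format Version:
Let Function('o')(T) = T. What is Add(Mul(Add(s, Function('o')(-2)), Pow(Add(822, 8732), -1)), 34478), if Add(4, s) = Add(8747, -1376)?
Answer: Rational(329410177, 9554) ≈ 34479.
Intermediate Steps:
s = 7367 (s = Add(-4, Add(8747, -1376)) = Add(-4, 7371) = 7367)
Add(Mul(Add(s, Function('o')(-2)), Pow(Add(822, 8732), -1)), 34478) = Add(Mul(Add(7367, -2), Pow(Add(822, 8732), -1)), 34478) = Add(Mul(7365, Pow(9554, -1)), 34478) = Add(Mul(7365, Rational(1, 9554)), 34478) = Add(Rational(7365, 9554), 34478) = Rational(329410177, 9554)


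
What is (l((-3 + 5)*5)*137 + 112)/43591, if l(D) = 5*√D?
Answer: 112/43591 + 685*√10/43591 ≈ 0.052262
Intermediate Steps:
(l((-3 + 5)*5)*137 + 112)/43591 = ((5*√((-3 + 5)*5))*137 + 112)/43591 = ((5*√(2*5))*137 + 112)*(1/43591) = ((5*√10)*137 + 112)*(1/43591) = (685*√10 + 112)*(1/43591) = (112 + 685*√10)*(1/43591) = 112/43591 + 685*√10/43591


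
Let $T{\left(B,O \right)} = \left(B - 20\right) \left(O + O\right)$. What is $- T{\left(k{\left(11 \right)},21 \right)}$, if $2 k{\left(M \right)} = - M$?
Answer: $1071$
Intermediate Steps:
$k{\left(M \right)} = - \frac{M}{2}$ ($k{\left(M \right)} = \frac{\left(-1\right) M}{2} = - \frac{M}{2}$)
$T{\left(B,O \right)} = 2 O \left(-20 + B\right)$ ($T{\left(B,O \right)} = \left(-20 + B\right) 2 O = 2 O \left(-20 + B\right)$)
$- T{\left(k{\left(11 \right)},21 \right)} = - 2 \cdot 21 \left(-20 - \frac{11}{2}\right) = - \frac{2 \cdot 21 \left(-51\right)}{2} = \left(-1\right) \left(-1071\right) = 1071$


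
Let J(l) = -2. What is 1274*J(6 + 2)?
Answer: -2548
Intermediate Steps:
1274*J(6 + 2) = 1274*(-2) = -2548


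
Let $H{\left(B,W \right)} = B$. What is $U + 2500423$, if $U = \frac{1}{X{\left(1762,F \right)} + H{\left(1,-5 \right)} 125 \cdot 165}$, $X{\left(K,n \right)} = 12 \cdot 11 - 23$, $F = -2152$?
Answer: $\frac{51843770483}{20734} \approx 2.5004 \cdot 10^{6}$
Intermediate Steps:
$X{\left(K,n \right)} = 109$ ($X{\left(K,n \right)} = 132 - 23 = 109$)
$U = \frac{1}{20734}$ ($U = \frac{1}{109 + 1 \cdot 125 \cdot 165} = \frac{1}{109 + 125 \cdot 165} = \frac{1}{109 + 20625} = \frac{1}{20734} \approx 4.823 \cdot 10^{-5}$)
$U + 2500423 = \frac{1}{20734} + 2500423 = \frac{51843770483}{20734}$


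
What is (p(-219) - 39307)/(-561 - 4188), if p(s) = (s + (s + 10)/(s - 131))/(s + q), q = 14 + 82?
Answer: 1692089909/204444450 ≈ 8.2765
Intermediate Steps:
q = 96
p(s) = (s + (10 + s)/(-131 + s))/(96 + s) (p(s) = (s + (s + 10)/(s - 131))/(s + 96) = (s + (10 + s)/(-131 + s))/(96 + s))
(p(-219) - 39307)/(-561 - 4188) = ((-10 - 1*(-219)**2 + 130*(-219))/(12576 - 1*(-219)**2 + 35*(-219)) - 39307)/(-561 - 4188) = ((-10 - 1*47961 - 28470)/(12576 - 1*47961 - 7665) - 39307)/(-4749) = ((-10 - 47961 - 28470)/(12576 - 47961 - 7665) - 39307)*(-1/4749) = (-76441/(-43050) - 39307)*(-1/4749) = (-1/43050*(-76441) - 39307)*(-1/4749) = (76441/43050 - 39307)*(-1/4749) = -1692089909/43050*(-1/4749) = 1692089909/204444450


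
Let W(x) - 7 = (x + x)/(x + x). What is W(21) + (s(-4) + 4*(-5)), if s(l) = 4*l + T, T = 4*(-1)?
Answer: -32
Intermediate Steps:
T = -4
W(x) = 8 (W(x) = 7 + (x + x)/(x + x) = 7 + (2*x)/((2*x)) = 7 + (2*x)*(1/(2*x)) = 7 + 1 = 8)
s(l) = -4 + 4*l (s(l) = 4*l - 4 = -4 + 4*l)
W(21) + (s(-4) + 4*(-5)) = 8 + ((-4 + 4*(-4)) + 4*(-5)) = 8 + ((-4 - 16) - 20) = 8 + (-20 - 20) = 8 - 40 = -32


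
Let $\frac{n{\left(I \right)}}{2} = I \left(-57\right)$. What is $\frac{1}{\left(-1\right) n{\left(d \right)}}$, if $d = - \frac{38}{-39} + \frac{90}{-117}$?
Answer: $\frac{13}{304} \approx 0.042763$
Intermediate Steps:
$d = \frac{8}{39}$ ($d = \left(-38\right) \left(- \frac{1}{39}\right) + 90 \left(- \frac{1}{117}\right) = \frac{38}{39} - \frac{10}{13} = \frac{8}{39} \approx 0.20513$)
$n{\left(I \right)} = - 114 I$ ($n{\left(I \right)} = 2 I \left(-57\right) = 2 \left(- 57 I\right) = - 114 I$)
$\frac{1}{\left(-1\right) n{\left(d \right)}} = \frac{1}{\left(-1\right) \left(\left(-114\right) \frac{8}{39}\right)} = \frac{1}{\left(-1\right) \left(- \frac{304}{13}\right)} = \frac{1}{\frac{304}{13}} = \frac{13}{304}$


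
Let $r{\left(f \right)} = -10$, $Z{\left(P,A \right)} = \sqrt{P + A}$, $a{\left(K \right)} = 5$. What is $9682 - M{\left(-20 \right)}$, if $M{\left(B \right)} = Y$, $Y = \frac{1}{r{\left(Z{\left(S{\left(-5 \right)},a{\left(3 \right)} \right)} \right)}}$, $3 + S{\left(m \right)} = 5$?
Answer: $\frac{96821}{10} \approx 9682.1$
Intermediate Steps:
$S{\left(m \right)} = 2$ ($S{\left(m \right)} = -3 + 5 = 2$)
$Z{\left(P,A \right)} = \sqrt{A + P}$
$Y = - \frac{1}{10}$ ($Y = \frac{1}{-10} = - \frac{1}{10} \approx -0.1$)
$M{\left(B \right)} = - \frac{1}{10}$
$9682 - M{\left(-20 \right)} = 9682 - - \frac{1}{10} = 9682 + \frac{1}{10} = \frac{96821}{10}$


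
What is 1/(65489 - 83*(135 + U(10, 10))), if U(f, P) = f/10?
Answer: 1/54201 ≈ 1.8450e-5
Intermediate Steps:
U(f, P) = f/10 (U(f, P) = f*(⅒) = f/10)
1/(65489 - 83*(135 + U(10, 10))) = 1/(65489 - 83*(135 + (⅒)*10)) = 1/(65489 - 83*(135 + 1)) = 1/(65489 - 83*136) = 1/(65489 - 11288) = 1/54201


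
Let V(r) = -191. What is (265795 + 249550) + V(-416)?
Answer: 515154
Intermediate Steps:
(265795 + 249550) + V(-416) = (265795 + 249550) - 191 = 515345 - 191 = 515154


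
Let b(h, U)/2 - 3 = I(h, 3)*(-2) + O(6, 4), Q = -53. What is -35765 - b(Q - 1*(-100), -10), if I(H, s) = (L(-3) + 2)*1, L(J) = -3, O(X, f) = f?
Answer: -35783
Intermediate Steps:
I(H, s) = -1 (I(H, s) = (-3 + 2)*1 = -1*1 = -1)
b(h, U) = 18 (b(h, U) = 6 + 2*(-1*(-2) + 4) = 6 + 2*(2 + 4) = 6 + 2*6 = 6 + 12 = 18)
-35765 - b(Q - 1*(-100), -10) = -35765 - 1*18 = -35765 - 18 = -35783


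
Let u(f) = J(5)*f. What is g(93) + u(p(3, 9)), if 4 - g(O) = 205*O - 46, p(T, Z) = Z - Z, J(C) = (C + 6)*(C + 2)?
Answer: -19015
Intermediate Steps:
J(C) = (2 + C)*(6 + C) (J(C) = (6 + C)*(2 + C) = (2 + C)*(6 + C))
p(T, Z) = 0
g(O) = 50 - 205*O (g(O) = 4 - (205*O - 46) = 4 - (-46 + 205*O) = 4 + (46 - 205*O) = 50 - 205*O)
u(f) = 77*f (u(f) = (12 + 5**2 + 8*5)*f = (12 + 25 + 40)*f = 77*f)
g(93) + u(p(3, 9)) = (50 - 205*93) + 77*0 = (50 - 19065) + 0 = -19015 + 0 = -19015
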